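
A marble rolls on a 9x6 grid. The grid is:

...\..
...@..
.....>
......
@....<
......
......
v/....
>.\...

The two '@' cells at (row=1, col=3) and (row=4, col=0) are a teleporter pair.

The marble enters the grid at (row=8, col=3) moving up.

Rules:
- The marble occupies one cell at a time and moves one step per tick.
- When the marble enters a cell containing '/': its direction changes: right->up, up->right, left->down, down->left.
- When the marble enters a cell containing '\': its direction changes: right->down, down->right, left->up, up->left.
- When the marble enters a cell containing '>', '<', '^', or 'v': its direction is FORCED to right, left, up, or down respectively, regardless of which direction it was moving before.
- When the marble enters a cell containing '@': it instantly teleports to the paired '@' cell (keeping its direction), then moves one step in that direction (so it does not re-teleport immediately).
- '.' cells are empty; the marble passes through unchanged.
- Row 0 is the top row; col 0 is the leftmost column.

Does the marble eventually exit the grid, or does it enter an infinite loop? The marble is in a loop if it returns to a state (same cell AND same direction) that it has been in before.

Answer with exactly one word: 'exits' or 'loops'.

Answer: exits

Derivation:
Step 1: enter (8,3), '.' pass, move up to (7,3)
Step 2: enter (7,3), '.' pass, move up to (6,3)
Step 3: enter (6,3), '.' pass, move up to (5,3)
Step 4: enter (5,3), '.' pass, move up to (4,3)
Step 5: enter (4,3), '.' pass, move up to (3,3)
Step 6: enter (3,3), '.' pass, move up to (2,3)
Step 7: enter (2,3), '.' pass, move up to (1,3)
Step 8: enter (1,3), '@' teleport (1,3)->(4,0), also enter (4,0), move up to (3,0)
Step 9: enter (3,0), '.' pass, move up to (2,0)
Step 10: enter (2,0), '.' pass, move up to (1,0)
Step 11: enter (1,0), '.' pass, move up to (0,0)
Step 12: enter (0,0), '.' pass, move up to (-1,0)
Step 13: at (-1,0) — EXIT via top edge, pos 0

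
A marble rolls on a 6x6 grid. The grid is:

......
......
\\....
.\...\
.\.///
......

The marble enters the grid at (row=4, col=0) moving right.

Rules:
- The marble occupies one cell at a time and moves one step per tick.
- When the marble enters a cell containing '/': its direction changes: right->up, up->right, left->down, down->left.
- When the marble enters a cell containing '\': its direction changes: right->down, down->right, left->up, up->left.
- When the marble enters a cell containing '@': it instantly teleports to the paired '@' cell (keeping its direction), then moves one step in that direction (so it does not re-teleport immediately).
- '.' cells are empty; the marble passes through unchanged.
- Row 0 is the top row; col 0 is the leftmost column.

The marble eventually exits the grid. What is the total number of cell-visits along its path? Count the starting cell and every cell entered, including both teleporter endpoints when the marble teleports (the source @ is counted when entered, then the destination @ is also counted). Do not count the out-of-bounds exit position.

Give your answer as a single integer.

Step 1: enter (4,0), '.' pass, move right to (4,1)
Step 2: enter (4,1), '\' deflects right->down, move down to (5,1)
Step 3: enter (5,1), '.' pass, move down to (6,1)
Step 4: at (6,1) — EXIT via bottom edge, pos 1
Path length (cell visits): 3

Answer: 3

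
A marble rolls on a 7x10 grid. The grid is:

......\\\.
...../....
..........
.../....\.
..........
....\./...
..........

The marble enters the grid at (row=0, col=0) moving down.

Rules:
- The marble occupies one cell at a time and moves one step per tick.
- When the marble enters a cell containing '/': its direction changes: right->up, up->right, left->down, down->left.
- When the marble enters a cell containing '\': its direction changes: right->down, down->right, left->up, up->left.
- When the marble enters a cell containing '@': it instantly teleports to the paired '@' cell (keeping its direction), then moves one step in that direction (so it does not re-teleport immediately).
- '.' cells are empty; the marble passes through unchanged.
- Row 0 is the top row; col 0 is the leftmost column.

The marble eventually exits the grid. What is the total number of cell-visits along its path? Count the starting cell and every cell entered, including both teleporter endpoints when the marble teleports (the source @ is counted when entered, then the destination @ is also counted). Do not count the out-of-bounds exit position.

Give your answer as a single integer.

Step 1: enter (0,0), '.' pass, move down to (1,0)
Step 2: enter (1,0), '.' pass, move down to (2,0)
Step 3: enter (2,0), '.' pass, move down to (3,0)
Step 4: enter (3,0), '.' pass, move down to (4,0)
Step 5: enter (4,0), '.' pass, move down to (5,0)
Step 6: enter (5,0), '.' pass, move down to (6,0)
Step 7: enter (6,0), '.' pass, move down to (7,0)
Step 8: at (7,0) — EXIT via bottom edge, pos 0
Path length (cell visits): 7

Answer: 7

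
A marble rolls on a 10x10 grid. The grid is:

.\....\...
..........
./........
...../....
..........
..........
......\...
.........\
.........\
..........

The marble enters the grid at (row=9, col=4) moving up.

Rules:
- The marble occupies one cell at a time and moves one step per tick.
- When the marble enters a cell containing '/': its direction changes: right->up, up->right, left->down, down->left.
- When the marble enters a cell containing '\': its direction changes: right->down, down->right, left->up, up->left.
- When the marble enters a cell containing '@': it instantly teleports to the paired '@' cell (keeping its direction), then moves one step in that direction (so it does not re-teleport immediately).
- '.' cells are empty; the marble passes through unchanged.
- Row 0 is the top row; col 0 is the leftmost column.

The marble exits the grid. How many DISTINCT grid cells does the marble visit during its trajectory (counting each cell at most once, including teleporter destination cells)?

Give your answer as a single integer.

Answer: 10

Derivation:
Step 1: enter (9,4), '.' pass, move up to (8,4)
Step 2: enter (8,4), '.' pass, move up to (7,4)
Step 3: enter (7,4), '.' pass, move up to (6,4)
Step 4: enter (6,4), '.' pass, move up to (5,4)
Step 5: enter (5,4), '.' pass, move up to (4,4)
Step 6: enter (4,4), '.' pass, move up to (3,4)
Step 7: enter (3,4), '.' pass, move up to (2,4)
Step 8: enter (2,4), '.' pass, move up to (1,4)
Step 9: enter (1,4), '.' pass, move up to (0,4)
Step 10: enter (0,4), '.' pass, move up to (-1,4)
Step 11: at (-1,4) — EXIT via top edge, pos 4
Distinct cells visited: 10 (path length 10)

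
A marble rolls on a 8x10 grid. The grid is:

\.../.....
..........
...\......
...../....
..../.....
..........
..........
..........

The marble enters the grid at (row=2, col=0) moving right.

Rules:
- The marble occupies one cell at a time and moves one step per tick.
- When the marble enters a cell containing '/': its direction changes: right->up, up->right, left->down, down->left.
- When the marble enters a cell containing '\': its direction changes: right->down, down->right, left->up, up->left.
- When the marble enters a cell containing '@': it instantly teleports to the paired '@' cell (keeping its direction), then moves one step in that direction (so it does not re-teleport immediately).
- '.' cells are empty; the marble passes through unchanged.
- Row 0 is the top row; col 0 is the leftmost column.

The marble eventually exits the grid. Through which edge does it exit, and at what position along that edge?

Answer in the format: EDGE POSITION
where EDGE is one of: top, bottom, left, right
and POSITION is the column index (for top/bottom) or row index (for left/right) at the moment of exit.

Step 1: enter (2,0), '.' pass, move right to (2,1)
Step 2: enter (2,1), '.' pass, move right to (2,2)
Step 3: enter (2,2), '.' pass, move right to (2,3)
Step 4: enter (2,3), '\' deflects right->down, move down to (3,3)
Step 5: enter (3,3), '.' pass, move down to (4,3)
Step 6: enter (4,3), '.' pass, move down to (5,3)
Step 7: enter (5,3), '.' pass, move down to (6,3)
Step 8: enter (6,3), '.' pass, move down to (7,3)
Step 9: enter (7,3), '.' pass, move down to (8,3)
Step 10: at (8,3) — EXIT via bottom edge, pos 3

Answer: bottom 3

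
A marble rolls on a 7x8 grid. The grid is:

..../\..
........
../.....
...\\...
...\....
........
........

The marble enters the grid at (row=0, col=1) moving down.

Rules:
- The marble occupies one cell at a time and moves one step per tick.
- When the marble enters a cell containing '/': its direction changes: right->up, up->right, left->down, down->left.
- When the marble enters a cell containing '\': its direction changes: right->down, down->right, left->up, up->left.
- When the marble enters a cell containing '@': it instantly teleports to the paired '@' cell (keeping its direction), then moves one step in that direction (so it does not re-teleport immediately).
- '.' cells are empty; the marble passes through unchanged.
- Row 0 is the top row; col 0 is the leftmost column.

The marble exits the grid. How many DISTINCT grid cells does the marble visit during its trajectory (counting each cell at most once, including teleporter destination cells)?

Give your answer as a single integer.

Answer: 7

Derivation:
Step 1: enter (0,1), '.' pass, move down to (1,1)
Step 2: enter (1,1), '.' pass, move down to (2,1)
Step 3: enter (2,1), '.' pass, move down to (3,1)
Step 4: enter (3,1), '.' pass, move down to (4,1)
Step 5: enter (4,1), '.' pass, move down to (5,1)
Step 6: enter (5,1), '.' pass, move down to (6,1)
Step 7: enter (6,1), '.' pass, move down to (7,1)
Step 8: at (7,1) — EXIT via bottom edge, pos 1
Distinct cells visited: 7 (path length 7)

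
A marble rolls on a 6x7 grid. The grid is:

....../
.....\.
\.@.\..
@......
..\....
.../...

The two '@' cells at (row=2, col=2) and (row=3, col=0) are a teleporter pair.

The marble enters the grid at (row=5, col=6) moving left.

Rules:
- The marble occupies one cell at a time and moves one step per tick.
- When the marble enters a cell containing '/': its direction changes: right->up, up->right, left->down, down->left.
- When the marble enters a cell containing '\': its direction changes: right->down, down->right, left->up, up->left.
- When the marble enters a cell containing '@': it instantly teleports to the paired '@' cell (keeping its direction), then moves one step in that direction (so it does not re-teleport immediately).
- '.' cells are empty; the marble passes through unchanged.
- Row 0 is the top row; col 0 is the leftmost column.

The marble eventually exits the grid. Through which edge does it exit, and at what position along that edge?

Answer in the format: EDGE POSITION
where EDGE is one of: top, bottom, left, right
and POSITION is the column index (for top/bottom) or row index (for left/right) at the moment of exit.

Step 1: enter (5,6), '.' pass, move left to (5,5)
Step 2: enter (5,5), '.' pass, move left to (5,4)
Step 3: enter (5,4), '.' pass, move left to (5,3)
Step 4: enter (5,3), '/' deflects left->down, move down to (6,3)
Step 5: at (6,3) — EXIT via bottom edge, pos 3

Answer: bottom 3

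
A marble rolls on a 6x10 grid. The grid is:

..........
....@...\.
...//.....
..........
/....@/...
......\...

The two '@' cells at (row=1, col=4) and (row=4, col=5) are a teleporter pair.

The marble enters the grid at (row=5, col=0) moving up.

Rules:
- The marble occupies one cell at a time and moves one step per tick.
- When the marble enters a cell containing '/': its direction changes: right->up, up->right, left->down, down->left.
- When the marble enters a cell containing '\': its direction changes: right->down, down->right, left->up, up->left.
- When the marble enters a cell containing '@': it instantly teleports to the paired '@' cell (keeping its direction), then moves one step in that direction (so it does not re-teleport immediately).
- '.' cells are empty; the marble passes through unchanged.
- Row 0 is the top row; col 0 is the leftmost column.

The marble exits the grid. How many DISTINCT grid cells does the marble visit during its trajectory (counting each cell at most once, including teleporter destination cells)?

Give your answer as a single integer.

Step 1: enter (5,0), '.' pass, move up to (4,0)
Step 2: enter (4,0), '/' deflects up->right, move right to (4,1)
Step 3: enter (4,1), '.' pass, move right to (4,2)
Step 4: enter (4,2), '.' pass, move right to (4,3)
Step 5: enter (4,3), '.' pass, move right to (4,4)
Step 6: enter (4,4), '.' pass, move right to (4,5)
Step 7: enter (4,5), '@' teleport (4,5)->(1,4), also enter (1,4), move right to (1,5)
Step 8: enter (1,5), '.' pass, move right to (1,6)
Step 9: enter (1,6), '.' pass, move right to (1,7)
Step 10: enter (1,7), '.' pass, move right to (1,8)
Step 11: enter (1,8), '\' deflects right->down, move down to (2,8)
Step 12: enter (2,8), '.' pass, move down to (3,8)
Step 13: enter (3,8), '.' pass, move down to (4,8)
Step 14: enter (4,8), '.' pass, move down to (5,8)
Step 15: enter (5,8), '.' pass, move down to (6,8)
Step 16: at (6,8) — EXIT via bottom edge, pos 8
Distinct cells visited: 16 (path length 16)

Answer: 16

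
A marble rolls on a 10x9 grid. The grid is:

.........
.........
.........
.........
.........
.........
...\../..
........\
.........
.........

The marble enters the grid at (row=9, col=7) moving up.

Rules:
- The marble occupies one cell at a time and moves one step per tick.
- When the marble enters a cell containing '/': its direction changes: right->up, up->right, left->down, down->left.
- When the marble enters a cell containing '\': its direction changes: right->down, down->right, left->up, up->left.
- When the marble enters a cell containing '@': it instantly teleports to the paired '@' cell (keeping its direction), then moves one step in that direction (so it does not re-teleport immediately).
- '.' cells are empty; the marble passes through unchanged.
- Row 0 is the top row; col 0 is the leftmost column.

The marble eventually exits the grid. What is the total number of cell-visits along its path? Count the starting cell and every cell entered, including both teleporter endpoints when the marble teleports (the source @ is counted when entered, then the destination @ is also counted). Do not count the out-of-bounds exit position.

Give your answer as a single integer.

Answer: 10

Derivation:
Step 1: enter (9,7), '.' pass, move up to (8,7)
Step 2: enter (8,7), '.' pass, move up to (7,7)
Step 3: enter (7,7), '.' pass, move up to (6,7)
Step 4: enter (6,7), '.' pass, move up to (5,7)
Step 5: enter (5,7), '.' pass, move up to (4,7)
Step 6: enter (4,7), '.' pass, move up to (3,7)
Step 7: enter (3,7), '.' pass, move up to (2,7)
Step 8: enter (2,7), '.' pass, move up to (1,7)
Step 9: enter (1,7), '.' pass, move up to (0,7)
Step 10: enter (0,7), '.' pass, move up to (-1,7)
Step 11: at (-1,7) — EXIT via top edge, pos 7
Path length (cell visits): 10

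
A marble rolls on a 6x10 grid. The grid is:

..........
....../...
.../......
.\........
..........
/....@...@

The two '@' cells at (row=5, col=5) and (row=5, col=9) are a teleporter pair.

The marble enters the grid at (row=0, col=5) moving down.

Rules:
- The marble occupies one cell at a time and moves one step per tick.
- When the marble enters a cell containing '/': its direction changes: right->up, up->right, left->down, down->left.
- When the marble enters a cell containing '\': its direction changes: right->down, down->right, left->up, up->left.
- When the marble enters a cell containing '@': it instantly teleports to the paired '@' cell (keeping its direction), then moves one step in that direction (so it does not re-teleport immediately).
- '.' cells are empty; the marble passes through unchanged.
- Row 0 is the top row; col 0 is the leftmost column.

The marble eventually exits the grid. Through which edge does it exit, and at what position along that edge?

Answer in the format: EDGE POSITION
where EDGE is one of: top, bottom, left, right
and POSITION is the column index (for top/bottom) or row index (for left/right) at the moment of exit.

Answer: bottom 9

Derivation:
Step 1: enter (0,5), '.' pass, move down to (1,5)
Step 2: enter (1,5), '.' pass, move down to (2,5)
Step 3: enter (2,5), '.' pass, move down to (3,5)
Step 4: enter (3,5), '.' pass, move down to (4,5)
Step 5: enter (4,5), '.' pass, move down to (5,5)
Step 6: enter (5,5), '@' teleport (5,5)->(5,9), also enter (5,9), move down to (6,9)
Step 7: at (6,9) — EXIT via bottom edge, pos 9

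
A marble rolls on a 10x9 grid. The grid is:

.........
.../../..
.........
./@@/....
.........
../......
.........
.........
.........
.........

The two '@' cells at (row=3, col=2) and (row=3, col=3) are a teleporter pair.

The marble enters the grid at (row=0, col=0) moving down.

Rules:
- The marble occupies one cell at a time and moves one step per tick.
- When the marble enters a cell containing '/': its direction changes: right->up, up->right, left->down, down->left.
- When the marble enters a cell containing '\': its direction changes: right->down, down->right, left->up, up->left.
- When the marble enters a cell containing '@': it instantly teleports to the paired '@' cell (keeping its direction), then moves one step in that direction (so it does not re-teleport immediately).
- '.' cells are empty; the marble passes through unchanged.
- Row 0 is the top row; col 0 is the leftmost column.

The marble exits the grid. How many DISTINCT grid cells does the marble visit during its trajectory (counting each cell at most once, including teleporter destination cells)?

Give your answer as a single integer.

Step 1: enter (0,0), '.' pass, move down to (1,0)
Step 2: enter (1,0), '.' pass, move down to (2,0)
Step 3: enter (2,0), '.' pass, move down to (3,0)
Step 4: enter (3,0), '.' pass, move down to (4,0)
Step 5: enter (4,0), '.' pass, move down to (5,0)
Step 6: enter (5,0), '.' pass, move down to (6,0)
Step 7: enter (6,0), '.' pass, move down to (7,0)
Step 8: enter (7,0), '.' pass, move down to (8,0)
Step 9: enter (8,0), '.' pass, move down to (9,0)
Step 10: enter (9,0), '.' pass, move down to (10,0)
Step 11: at (10,0) — EXIT via bottom edge, pos 0
Distinct cells visited: 10 (path length 10)

Answer: 10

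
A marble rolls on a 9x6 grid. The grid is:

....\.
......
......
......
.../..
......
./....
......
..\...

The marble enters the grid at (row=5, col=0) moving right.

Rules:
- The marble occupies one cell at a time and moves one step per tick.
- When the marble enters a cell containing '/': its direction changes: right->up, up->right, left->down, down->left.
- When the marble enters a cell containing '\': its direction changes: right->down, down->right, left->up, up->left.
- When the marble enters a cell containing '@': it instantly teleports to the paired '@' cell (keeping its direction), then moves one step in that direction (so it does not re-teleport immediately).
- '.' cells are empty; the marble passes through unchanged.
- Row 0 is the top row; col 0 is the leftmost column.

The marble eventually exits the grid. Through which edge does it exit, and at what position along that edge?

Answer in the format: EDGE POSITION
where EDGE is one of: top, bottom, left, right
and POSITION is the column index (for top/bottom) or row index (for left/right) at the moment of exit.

Answer: right 5

Derivation:
Step 1: enter (5,0), '.' pass, move right to (5,1)
Step 2: enter (5,1), '.' pass, move right to (5,2)
Step 3: enter (5,2), '.' pass, move right to (5,3)
Step 4: enter (5,3), '.' pass, move right to (5,4)
Step 5: enter (5,4), '.' pass, move right to (5,5)
Step 6: enter (5,5), '.' pass, move right to (5,6)
Step 7: at (5,6) — EXIT via right edge, pos 5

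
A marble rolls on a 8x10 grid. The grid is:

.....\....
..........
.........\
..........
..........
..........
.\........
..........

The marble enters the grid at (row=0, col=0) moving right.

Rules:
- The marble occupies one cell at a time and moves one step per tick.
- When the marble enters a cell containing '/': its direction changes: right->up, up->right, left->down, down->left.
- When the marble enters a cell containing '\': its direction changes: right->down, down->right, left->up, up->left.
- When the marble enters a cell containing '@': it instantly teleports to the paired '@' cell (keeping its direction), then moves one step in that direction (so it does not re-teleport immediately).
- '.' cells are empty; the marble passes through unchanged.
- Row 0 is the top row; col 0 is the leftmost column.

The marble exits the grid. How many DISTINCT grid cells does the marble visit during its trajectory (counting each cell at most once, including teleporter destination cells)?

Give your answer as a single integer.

Answer: 13

Derivation:
Step 1: enter (0,0), '.' pass, move right to (0,1)
Step 2: enter (0,1), '.' pass, move right to (0,2)
Step 3: enter (0,2), '.' pass, move right to (0,3)
Step 4: enter (0,3), '.' pass, move right to (0,4)
Step 5: enter (0,4), '.' pass, move right to (0,5)
Step 6: enter (0,5), '\' deflects right->down, move down to (1,5)
Step 7: enter (1,5), '.' pass, move down to (2,5)
Step 8: enter (2,5), '.' pass, move down to (3,5)
Step 9: enter (3,5), '.' pass, move down to (4,5)
Step 10: enter (4,5), '.' pass, move down to (5,5)
Step 11: enter (5,5), '.' pass, move down to (6,5)
Step 12: enter (6,5), '.' pass, move down to (7,5)
Step 13: enter (7,5), '.' pass, move down to (8,5)
Step 14: at (8,5) — EXIT via bottom edge, pos 5
Distinct cells visited: 13 (path length 13)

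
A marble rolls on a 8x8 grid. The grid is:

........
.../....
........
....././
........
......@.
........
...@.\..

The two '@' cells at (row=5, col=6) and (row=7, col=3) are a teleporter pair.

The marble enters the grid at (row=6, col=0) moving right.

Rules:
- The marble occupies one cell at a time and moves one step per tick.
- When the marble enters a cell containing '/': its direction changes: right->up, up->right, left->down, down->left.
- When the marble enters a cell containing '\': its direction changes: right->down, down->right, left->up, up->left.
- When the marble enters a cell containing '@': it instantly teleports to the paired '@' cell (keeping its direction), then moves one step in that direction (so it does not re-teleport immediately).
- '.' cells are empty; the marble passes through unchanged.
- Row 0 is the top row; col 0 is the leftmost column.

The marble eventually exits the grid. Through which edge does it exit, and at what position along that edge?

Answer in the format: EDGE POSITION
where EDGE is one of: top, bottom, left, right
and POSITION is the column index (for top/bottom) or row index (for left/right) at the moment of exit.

Answer: right 6

Derivation:
Step 1: enter (6,0), '.' pass, move right to (6,1)
Step 2: enter (6,1), '.' pass, move right to (6,2)
Step 3: enter (6,2), '.' pass, move right to (6,3)
Step 4: enter (6,3), '.' pass, move right to (6,4)
Step 5: enter (6,4), '.' pass, move right to (6,5)
Step 6: enter (6,5), '.' pass, move right to (6,6)
Step 7: enter (6,6), '.' pass, move right to (6,7)
Step 8: enter (6,7), '.' pass, move right to (6,8)
Step 9: at (6,8) — EXIT via right edge, pos 6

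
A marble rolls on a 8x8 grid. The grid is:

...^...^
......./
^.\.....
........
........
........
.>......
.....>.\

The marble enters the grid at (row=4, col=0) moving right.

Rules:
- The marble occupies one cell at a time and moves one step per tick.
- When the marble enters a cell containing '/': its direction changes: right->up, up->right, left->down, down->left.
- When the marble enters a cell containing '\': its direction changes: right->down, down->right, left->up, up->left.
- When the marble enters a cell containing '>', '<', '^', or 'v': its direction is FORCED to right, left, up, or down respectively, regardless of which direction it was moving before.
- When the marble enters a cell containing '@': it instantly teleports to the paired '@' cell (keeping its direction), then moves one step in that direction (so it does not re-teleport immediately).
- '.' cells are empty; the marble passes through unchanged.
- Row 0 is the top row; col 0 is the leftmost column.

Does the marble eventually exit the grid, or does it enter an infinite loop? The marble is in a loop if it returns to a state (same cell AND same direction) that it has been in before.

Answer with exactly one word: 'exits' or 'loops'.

Step 1: enter (4,0), '.' pass, move right to (4,1)
Step 2: enter (4,1), '.' pass, move right to (4,2)
Step 3: enter (4,2), '.' pass, move right to (4,3)
Step 4: enter (4,3), '.' pass, move right to (4,4)
Step 5: enter (4,4), '.' pass, move right to (4,5)
Step 6: enter (4,5), '.' pass, move right to (4,6)
Step 7: enter (4,6), '.' pass, move right to (4,7)
Step 8: enter (4,7), '.' pass, move right to (4,8)
Step 9: at (4,8) — EXIT via right edge, pos 4

Answer: exits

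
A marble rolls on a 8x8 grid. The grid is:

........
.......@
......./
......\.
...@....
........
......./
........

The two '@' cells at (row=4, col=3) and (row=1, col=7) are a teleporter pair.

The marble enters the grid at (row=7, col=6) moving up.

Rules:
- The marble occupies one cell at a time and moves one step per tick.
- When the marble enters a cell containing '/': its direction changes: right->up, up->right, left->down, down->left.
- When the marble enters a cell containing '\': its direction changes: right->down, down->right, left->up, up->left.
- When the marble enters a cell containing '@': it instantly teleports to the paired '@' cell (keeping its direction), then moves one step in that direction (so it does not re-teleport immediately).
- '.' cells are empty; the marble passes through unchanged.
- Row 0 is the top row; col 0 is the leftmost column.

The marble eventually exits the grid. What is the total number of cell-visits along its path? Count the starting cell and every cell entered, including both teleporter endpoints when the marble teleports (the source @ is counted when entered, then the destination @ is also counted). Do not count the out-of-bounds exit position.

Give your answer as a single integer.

Step 1: enter (7,6), '.' pass, move up to (6,6)
Step 2: enter (6,6), '.' pass, move up to (5,6)
Step 3: enter (5,6), '.' pass, move up to (4,6)
Step 4: enter (4,6), '.' pass, move up to (3,6)
Step 5: enter (3,6), '\' deflects up->left, move left to (3,5)
Step 6: enter (3,5), '.' pass, move left to (3,4)
Step 7: enter (3,4), '.' pass, move left to (3,3)
Step 8: enter (3,3), '.' pass, move left to (3,2)
Step 9: enter (3,2), '.' pass, move left to (3,1)
Step 10: enter (3,1), '.' pass, move left to (3,0)
Step 11: enter (3,0), '.' pass, move left to (3,-1)
Step 12: at (3,-1) — EXIT via left edge, pos 3
Path length (cell visits): 11

Answer: 11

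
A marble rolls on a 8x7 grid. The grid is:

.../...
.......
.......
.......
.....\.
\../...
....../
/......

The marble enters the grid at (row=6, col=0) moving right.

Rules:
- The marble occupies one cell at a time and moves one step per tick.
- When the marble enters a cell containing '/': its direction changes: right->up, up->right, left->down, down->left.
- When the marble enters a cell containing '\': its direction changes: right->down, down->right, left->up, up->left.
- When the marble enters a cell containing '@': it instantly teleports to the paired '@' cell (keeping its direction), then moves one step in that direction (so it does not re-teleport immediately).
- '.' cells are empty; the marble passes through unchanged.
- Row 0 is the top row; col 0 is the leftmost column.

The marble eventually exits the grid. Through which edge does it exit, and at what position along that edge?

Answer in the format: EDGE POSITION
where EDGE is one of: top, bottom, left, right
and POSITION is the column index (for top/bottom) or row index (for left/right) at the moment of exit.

Answer: top 6

Derivation:
Step 1: enter (6,0), '.' pass, move right to (6,1)
Step 2: enter (6,1), '.' pass, move right to (6,2)
Step 3: enter (6,2), '.' pass, move right to (6,3)
Step 4: enter (6,3), '.' pass, move right to (6,4)
Step 5: enter (6,4), '.' pass, move right to (6,5)
Step 6: enter (6,5), '.' pass, move right to (6,6)
Step 7: enter (6,6), '/' deflects right->up, move up to (5,6)
Step 8: enter (5,6), '.' pass, move up to (4,6)
Step 9: enter (4,6), '.' pass, move up to (3,6)
Step 10: enter (3,6), '.' pass, move up to (2,6)
Step 11: enter (2,6), '.' pass, move up to (1,6)
Step 12: enter (1,6), '.' pass, move up to (0,6)
Step 13: enter (0,6), '.' pass, move up to (-1,6)
Step 14: at (-1,6) — EXIT via top edge, pos 6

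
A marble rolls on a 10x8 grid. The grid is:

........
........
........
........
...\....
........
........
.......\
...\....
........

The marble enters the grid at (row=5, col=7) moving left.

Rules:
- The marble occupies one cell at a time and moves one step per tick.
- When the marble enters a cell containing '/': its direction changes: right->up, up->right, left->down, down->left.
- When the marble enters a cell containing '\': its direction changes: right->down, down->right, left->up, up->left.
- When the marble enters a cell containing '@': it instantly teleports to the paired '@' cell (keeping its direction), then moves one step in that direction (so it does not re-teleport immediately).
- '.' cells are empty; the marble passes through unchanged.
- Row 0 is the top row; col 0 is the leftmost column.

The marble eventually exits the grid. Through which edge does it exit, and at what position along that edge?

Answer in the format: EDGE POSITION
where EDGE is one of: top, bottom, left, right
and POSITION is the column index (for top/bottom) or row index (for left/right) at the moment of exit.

Step 1: enter (5,7), '.' pass, move left to (5,6)
Step 2: enter (5,6), '.' pass, move left to (5,5)
Step 3: enter (5,5), '.' pass, move left to (5,4)
Step 4: enter (5,4), '.' pass, move left to (5,3)
Step 5: enter (5,3), '.' pass, move left to (5,2)
Step 6: enter (5,2), '.' pass, move left to (5,1)
Step 7: enter (5,1), '.' pass, move left to (5,0)
Step 8: enter (5,0), '.' pass, move left to (5,-1)
Step 9: at (5,-1) — EXIT via left edge, pos 5

Answer: left 5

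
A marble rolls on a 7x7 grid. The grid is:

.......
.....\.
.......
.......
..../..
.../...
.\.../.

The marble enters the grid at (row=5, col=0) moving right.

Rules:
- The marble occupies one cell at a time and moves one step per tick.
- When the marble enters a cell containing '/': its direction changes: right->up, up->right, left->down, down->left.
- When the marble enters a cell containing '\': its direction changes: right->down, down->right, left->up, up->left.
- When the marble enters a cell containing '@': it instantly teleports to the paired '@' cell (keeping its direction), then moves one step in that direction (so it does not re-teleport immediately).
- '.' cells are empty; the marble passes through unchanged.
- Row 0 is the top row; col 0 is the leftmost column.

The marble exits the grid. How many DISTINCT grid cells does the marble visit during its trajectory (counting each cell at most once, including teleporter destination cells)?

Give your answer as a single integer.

Answer: 9

Derivation:
Step 1: enter (5,0), '.' pass, move right to (5,1)
Step 2: enter (5,1), '.' pass, move right to (5,2)
Step 3: enter (5,2), '.' pass, move right to (5,3)
Step 4: enter (5,3), '/' deflects right->up, move up to (4,3)
Step 5: enter (4,3), '.' pass, move up to (3,3)
Step 6: enter (3,3), '.' pass, move up to (2,3)
Step 7: enter (2,3), '.' pass, move up to (1,3)
Step 8: enter (1,3), '.' pass, move up to (0,3)
Step 9: enter (0,3), '.' pass, move up to (-1,3)
Step 10: at (-1,3) — EXIT via top edge, pos 3
Distinct cells visited: 9 (path length 9)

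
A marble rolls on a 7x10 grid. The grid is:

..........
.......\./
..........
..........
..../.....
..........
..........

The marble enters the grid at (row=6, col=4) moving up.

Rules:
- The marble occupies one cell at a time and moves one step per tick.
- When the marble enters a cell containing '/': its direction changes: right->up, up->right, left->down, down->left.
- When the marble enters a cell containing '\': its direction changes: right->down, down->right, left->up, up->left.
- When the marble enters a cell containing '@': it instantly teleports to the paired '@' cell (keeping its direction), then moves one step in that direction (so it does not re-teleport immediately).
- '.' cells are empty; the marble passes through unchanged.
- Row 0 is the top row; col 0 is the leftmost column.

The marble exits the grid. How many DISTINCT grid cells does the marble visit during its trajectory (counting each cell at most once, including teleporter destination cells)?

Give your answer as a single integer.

Step 1: enter (6,4), '.' pass, move up to (5,4)
Step 2: enter (5,4), '.' pass, move up to (4,4)
Step 3: enter (4,4), '/' deflects up->right, move right to (4,5)
Step 4: enter (4,5), '.' pass, move right to (4,6)
Step 5: enter (4,6), '.' pass, move right to (4,7)
Step 6: enter (4,7), '.' pass, move right to (4,8)
Step 7: enter (4,8), '.' pass, move right to (4,9)
Step 8: enter (4,9), '.' pass, move right to (4,10)
Step 9: at (4,10) — EXIT via right edge, pos 4
Distinct cells visited: 8 (path length 8)

Answer: 8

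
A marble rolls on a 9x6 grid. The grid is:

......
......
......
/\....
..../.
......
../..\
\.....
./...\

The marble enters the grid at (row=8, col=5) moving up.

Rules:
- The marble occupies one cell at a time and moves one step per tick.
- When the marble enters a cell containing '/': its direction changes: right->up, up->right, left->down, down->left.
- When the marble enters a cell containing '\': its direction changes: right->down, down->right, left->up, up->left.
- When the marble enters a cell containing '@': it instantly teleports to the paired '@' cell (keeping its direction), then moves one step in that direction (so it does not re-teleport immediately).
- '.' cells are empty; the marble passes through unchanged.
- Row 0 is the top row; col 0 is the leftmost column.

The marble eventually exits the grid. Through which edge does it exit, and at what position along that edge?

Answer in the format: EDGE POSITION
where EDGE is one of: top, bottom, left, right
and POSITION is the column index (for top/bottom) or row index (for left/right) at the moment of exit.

Answer: bottom 1

Derivation:
Step 1: enter (8,5), '\' deflects up->left, move left to (8,4)
Step 2: enter (8,4), '.' pass, move left to (8,3)
Step 3: enter (8,3), '.' pass, move left to (8,2)
Step 4: enter (8,2), '.' pass, move left to (8,1)
Step 5: enter (8,1), '/' deflects left->down, move down to (9,1)
Step 6: at (9,1) — EXIT via bottom edge, pos 1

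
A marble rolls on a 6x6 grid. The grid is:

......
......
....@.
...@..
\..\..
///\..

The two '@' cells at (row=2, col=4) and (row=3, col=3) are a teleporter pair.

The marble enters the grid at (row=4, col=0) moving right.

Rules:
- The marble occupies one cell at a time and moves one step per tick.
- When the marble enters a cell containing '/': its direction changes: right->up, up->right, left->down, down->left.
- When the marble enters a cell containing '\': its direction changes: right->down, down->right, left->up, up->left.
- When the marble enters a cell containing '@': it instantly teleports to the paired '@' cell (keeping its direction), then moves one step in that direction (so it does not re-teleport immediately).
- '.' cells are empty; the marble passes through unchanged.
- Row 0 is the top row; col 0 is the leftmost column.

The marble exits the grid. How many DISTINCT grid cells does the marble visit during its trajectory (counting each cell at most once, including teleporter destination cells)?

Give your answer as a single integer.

Answer: 2

Derivation:
Step 1: enter (4,0), '\' deflects right->down, move down to (5,0)
Step 2: enter (5,0), '/' deflects down->left, move left to (5,-1)
Step 3: at (5,-1) — EXIT via left edge, pos 5
Distinct cells visited: 2 (path length 2)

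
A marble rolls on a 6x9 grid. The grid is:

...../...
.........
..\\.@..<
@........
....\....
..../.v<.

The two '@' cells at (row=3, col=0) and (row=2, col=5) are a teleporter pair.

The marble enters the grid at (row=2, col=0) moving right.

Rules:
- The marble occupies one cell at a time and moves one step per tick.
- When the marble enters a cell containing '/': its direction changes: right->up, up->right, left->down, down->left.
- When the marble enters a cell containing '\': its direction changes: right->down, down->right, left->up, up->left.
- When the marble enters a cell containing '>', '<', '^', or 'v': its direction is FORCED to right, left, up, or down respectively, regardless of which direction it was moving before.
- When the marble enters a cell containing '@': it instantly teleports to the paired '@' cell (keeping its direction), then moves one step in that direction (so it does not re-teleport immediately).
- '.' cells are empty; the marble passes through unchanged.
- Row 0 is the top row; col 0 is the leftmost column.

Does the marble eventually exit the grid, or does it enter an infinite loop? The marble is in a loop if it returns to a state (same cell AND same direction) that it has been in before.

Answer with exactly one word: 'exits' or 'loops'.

Answer: exits

Derivation:
Step 1: enter (2,0), '.' pass, move right to (2,1)
Step 2: enter (2,1), '.' pass, move right to (2,2)
Step 3: enter (2,2), '\' deflects right->down, move down to (3,2)
Step 4: enter (3,2), '.' pass, move down to (4,2)
Step 5: enter (4,2), '.' pass, move down to (5,2)
Step 6: enter (5,2), '.' pass, move down to (6,2)
Step 7: at (6,2) — EXIT via bottom edge, pos 2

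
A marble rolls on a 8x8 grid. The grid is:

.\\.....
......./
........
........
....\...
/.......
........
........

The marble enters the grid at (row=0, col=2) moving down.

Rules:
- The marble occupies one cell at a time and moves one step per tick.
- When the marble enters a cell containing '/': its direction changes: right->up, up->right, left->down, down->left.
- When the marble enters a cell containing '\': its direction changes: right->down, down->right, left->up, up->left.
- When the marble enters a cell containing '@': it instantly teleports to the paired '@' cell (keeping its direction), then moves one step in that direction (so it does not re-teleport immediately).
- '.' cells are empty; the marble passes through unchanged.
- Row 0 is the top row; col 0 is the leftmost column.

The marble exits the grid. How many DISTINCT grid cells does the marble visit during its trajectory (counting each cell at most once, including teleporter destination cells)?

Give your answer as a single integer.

Answer: 6

Derivation:
Step 1: enter (0,2), '\' deflects down->right, move right to (0,3)
Step 2: enter (0,3), '.' pass, move right to (0,4)
Step 3: enter (0,4), '.' pass, move right to (0,5)
Step 4: enter (0,5), '.' pass, move right to (0,6)
Step 5: enter (0,6), '.' pass, move right to (0,7)
Step 6: enter (0,7), '.' pass, move right to (0,8)
Step 7: at (0,8) — EXIT via right edge, pos 0
Distinct cells visited: 6 (path length 6)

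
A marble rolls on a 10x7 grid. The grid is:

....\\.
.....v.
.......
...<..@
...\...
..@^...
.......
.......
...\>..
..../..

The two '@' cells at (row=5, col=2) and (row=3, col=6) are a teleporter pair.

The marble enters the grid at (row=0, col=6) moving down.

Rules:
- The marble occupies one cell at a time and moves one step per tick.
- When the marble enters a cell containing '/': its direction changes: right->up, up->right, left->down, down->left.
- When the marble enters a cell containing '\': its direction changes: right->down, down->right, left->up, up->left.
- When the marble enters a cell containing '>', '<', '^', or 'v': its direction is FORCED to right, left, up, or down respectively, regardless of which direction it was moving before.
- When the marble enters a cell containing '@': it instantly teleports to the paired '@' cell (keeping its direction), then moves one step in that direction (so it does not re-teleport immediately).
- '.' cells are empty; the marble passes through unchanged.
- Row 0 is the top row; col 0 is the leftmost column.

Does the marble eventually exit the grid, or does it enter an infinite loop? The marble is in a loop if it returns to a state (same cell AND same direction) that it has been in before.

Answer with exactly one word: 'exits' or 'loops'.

Step 1: enter (0,6), '.' pass, move down to (1,6)
Step 2: enter (1,6), '.' pass, move down to (2,6)
Step 3: enter (2,6), '.' pass, move down to (3,6)
Step 4: enter (3,6), '@' teleport (3,6)->(5,2), also enter (5,2), move down to (6,2)
Step 5: enter (6,2), '.' pass, move down to (7,2)
Step 6: enter (7,2), '.' pass, move down to (8,2)
Step 7: enter (8,2), '.' pass, move down to (9,2)
Step 8: enter (9,2), '.' pass, move down to (10,2)
Step 9: at (10,2) — EXIT via bottom edge, pos 2

Answer: exits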